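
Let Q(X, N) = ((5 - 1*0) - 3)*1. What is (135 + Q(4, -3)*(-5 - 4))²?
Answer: 13689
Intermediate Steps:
Q(X, N) = 2 (Q(X, N) = ((5 + 0) - 3)*1 = (5 - 3)*1 = 2*1 = 2)
(135 + Q(4, -3)*(-5 - 4))² = (135 + 2*(-5 - 4))² = (135 + 2*(-9))² = (135 - 18)² = 117² = 13689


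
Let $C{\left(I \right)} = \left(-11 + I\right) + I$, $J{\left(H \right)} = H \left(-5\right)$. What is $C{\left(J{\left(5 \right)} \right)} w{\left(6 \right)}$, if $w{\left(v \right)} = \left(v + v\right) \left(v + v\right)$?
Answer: $-8784$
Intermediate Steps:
$J{\left(H \right)} = - 5 H$
$w{\left(v \right)} = 4 v^{2}$ ($w{\left(v \right)} = 2 v 2 v = 4 v^{2}$)
$C{\left(I \right)} = -11 + 2 I$
$C{\left(J{\left(5 \right)} \right)} w{\left(6 \right)} = \left(-11 + 2 \left(\left(-5\right) 5\right)\right) 4 \cdot 6^{2} = \left(-11 + 2 \left(-25\right)\right) 4 \cdot 36 = \left(-11 - 50\right) 144 = \left(-61\right) 144 = -8784$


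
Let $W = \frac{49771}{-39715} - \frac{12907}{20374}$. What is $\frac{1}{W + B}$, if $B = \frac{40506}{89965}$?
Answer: $- \frac{2911819461226}{4182729081179} \approx -0.69615$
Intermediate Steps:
$B = \frac{40506}{89965}$ ($B = 40506 \cdot \frac{1}{89965} = \frac{40506}{89965} \approx 0.45024$)
$W = - \frac{1526635859}{809153410}$ ($W = 49771 \left(- \frac{1}{39715}\right) - \frac{12907}{20374} = - \frac{49771}{39715} - \frac{12907}{20374} = - \frac{1526635859}{809153410} \approx -1.8867$)
$\frac{1}{W + B} = \frac{1}{- \frac{1526635859}{809153410} + \frac{40506}{89965}} = \frac{1}{- \frac{4182729081179}{2911819461226}} = - \frac{2911819461226}{4182729081179}$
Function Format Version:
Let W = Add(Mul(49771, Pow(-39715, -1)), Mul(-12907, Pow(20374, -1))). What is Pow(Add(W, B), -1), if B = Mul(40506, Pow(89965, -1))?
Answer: Rational(-2911819461226, 4182729081179) ≈ -0.69615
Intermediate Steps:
B = Rational(40506, 89965) (B = Mul(40506, Rational(1, 89965)) = Rational(40506, 89965) ≈ 0.45024)
W = Rational(-1526635859, 809153410) (W = Add(Mul(49771, Rational(-1, 39715)), Mul(-12907, Rational(1, 20374))) = Add(Rational(-49771, 39715), Rational(-12907, 20374)) = Rational(-1526635859, 809153410) ≈ -1.8867)
Pow(Add(W, B), -1) = Pow(Add(Rational(-1526635859, 809153410), Rational(40506, 89965)), -1) = Pow(Rational(-4182729081179, 2911819461226), -1) = Rational(-2911819461226, 4182729081179)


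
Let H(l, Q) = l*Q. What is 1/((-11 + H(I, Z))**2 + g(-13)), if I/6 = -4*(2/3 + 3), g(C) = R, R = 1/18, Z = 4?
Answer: 18/2371843 ≈ 7.5890e-6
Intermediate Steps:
R = 1/18 ≈ 0.055556
g(C) = 1/18
I = -88 (I = 6*(-4*(2/3 + 3)) = 6*(-4*11/3) = 6*(-44/3) = -88)
H(l, Q) = Q*l
1/((-11 + H(I, Z))**2 + g(-13)) = 1/((-11 + 4*(-88))**2 + 1/18) = 1/((-11 - 352)**2 + 1/18) = 1/((-363)**2 + 1/18) = 1/(131769 + 1/18) = 1/(2371843/18) = 18/2371843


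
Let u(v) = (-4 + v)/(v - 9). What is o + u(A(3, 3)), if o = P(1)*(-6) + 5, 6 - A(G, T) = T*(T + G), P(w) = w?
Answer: -5/21 ≈ -0.23810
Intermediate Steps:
A(G, T) = 6 - T*(G + T) (A(G, T) = 6 - T*(T + G) = 6 - T*(G + T))
o = -1 (o = 1*(-6) + 5 = -6 + 5 = -1)
u(v) = (-4 + v)/(-9 + v)
o + u(A(3, 3)) = -1 + (-4 + (6 - 1*3² - 1*3*3))/(-9 + (6 - 1*3² - 1*3*3)) = -1 + (-4 + (6 - 1*9 - 9))/(-9 + (6 - 1*9 - 9)) = -1 + (-4 + (6 - 9 - 9))/(-9 + (6 - 9 - 9)) = -1 + (-4 - 12)/(-9 - 12) = -1 - 16/(-21) = -1 - 1/21*(-16) = -1 + 16/21 = -5/21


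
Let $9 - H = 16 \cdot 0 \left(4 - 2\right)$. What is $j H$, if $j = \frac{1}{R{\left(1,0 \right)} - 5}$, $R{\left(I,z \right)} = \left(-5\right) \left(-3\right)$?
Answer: $\frac{9}{10} \approx 0.9$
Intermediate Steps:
$R{\left(I,z \right)} = 15$
$j = \frac{1}{10}$ ($j = \frac{1}{15 - 5} = \frac{1}{10} \approx 0.1$)
$H = 9$ ($H = 9 - 16 \cdot 0 \left(4 - 2\right) = 9 - 16 \cdot 0 \cdot 2 = 9 - 16 \cdot 0 = 9 - 0 = 9 + 0 = 9$)
$j H = \frac{1}{10} \cdot 9 = \frac{9}{10}$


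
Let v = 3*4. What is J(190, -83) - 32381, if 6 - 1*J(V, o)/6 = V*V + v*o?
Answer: -242969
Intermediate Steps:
v = 12
J(V, o) = 36 - 72*o - 6*V² (J(V, o) = 36 - 6*(V*V + 12*o) = 36 - 6*(V² + 12*o) = 36 + (-72*o - 6*V²) = 36 - 72*o - 6*V²)
J(190, -83) - 32381 = (36 - 72*(-83) - 6*190²) - 32381 = (36 + 5976 - 6*36100) - 32381 = (36 + 5976 - 216600) - 32381 = -210588 - 32381 = -242969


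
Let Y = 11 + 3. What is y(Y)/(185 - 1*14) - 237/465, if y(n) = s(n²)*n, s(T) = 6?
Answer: -163/8835 ≈ -0.018449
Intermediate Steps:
Y = 14
y(n) = 6*n
y(Y)/(185 - 1*14) - 237/465 = (6*14)/(185 - 1*14) - 237/465 = 84/(185 - 14) - 237*1/465 = 84/171 - 79/155 = 84*(1/171) - 79/155 = 28/57 - 79/155 = -163/8835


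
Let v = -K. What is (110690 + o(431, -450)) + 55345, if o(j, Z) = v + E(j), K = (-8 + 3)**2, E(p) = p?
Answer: 166441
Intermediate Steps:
K = 25 (K = (-5)**2 = 25)
v = -25 (v = -1*25 = -25)
o(j, Z) = -25 + j
(110690 + o(431, -450)) + 55345 = (110690 + (-25 + 431)) + 55345 = (110690 + 406) + 55345 = 111096 + 55345 = 166441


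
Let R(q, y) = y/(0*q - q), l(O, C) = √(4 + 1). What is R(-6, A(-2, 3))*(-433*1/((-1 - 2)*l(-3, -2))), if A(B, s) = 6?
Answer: 433*√5/15 ≈ 64.548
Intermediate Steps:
l(O, C) = √5
R(q, y) = -y/q (R(q, y) = y/(0 - q) = y/((-q)) = y*(-1/q) = -y/q)
R(-6, A(-2, 3))*(-433*1/((-1 - 2)*l(-3, -2))) = (-1*6/(-6))*(-433*√5/(5*(-1 - 2))) = (-1*6*(-⅙))*(-433*(-√5/15)) = 1*(-(-433)*√5/15) = 1*(433*√5/15) = 433*√5/15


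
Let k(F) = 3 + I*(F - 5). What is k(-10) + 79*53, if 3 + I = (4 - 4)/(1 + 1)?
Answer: 4235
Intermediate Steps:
I = -3 (I = -3 + (4 - 4)/(1 + 1) = -3 + 0/2 = -3 + 0*(½) = -3 + 0 = -3)
k(F) = 18 - 3*F (k(F) = 3 - 3*(F - 5) = 3 - 3*(-5 + F) = 3 + (15 - 3*F) = 18 - 3*F)
k(-10) + 79*53 = (18 - 3*(-10)) + 79*53 = (18 + 30) + 4187 = 48 + 4187 = 4235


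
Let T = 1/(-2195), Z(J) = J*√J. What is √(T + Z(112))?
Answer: √(-2195 + 2158475200*√7)/2195 ≈ 34.428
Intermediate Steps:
Z(J) = J^(3/2)
T = -1/2195 ≈ -0.00045558
√(T + Z(112)) = √(-1/2195 + 112^(3/2)) = √(-1/2195 + 448*√7)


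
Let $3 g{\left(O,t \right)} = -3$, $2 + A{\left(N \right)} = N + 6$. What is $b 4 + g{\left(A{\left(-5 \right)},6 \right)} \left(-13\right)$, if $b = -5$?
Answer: $-7$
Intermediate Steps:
$A{\left(N \right)} = 4 + N$ ($A{\left(N \right)} = -2 + \left(N + 6\right) = -2 + \left(6 + N\right) = 4 + N$)
$g{\left(O,t \right)} = -1$ ($g{\left(O,t \right)} = \frac{1}{3} \left(-3\right) = -1$)
$b 4 + g{\left(A{\left(-5 \right)},6 \right)} \left(-13\right) = \left(-5\right) 4 - -13 = -20 + 13 = -7$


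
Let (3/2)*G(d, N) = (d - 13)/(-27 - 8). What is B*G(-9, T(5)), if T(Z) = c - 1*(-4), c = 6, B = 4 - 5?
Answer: -44/105 ≈ -0.41905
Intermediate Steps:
B = -1
T(Z) = 10 (T(Z) = 6 - 1*(-4) = 6 + 4 = 10)
G(d, N) = 26/105 - 2*d/105 (G(d, N) = 2*((d - 13)/(-27 - 8))/3 = 2*((-13 + d)/(-35))/3 = 2*((-13 + d)*(-1/35))/3 = 2*(13/35 - d/35)/3 = 26/105 - 2*d/105)
B*G(-9, T(5)) = -(26/105 - 2/105*(-9)) = -(26/105 + 6/35) = -1*44/105 = -44/105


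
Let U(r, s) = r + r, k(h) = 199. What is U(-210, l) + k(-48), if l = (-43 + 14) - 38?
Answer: -221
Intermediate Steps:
l = -67 (l = -29 - 38 = -67)
U(r, s) = 2*r
U(-210, l) + k(-48) = 2*(-210) + 199 = -420 + 199 = -221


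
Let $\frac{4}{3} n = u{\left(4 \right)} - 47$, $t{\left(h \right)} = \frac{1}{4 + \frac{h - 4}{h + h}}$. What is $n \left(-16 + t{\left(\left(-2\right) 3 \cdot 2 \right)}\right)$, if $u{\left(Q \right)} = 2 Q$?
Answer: $\frac{25857}{56} \approx 461.73$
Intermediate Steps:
$t{\left(h \right)} = \frac{1}{4 + \frac{-4 + h}{2 h}}$
$n = - \frac{117}{4}$ ($n = \frac{3 \left(2 \cdot 4 - 47\right)}{4} = \frac{3 \left(8 - 47\right)}{4} = \frac{3}{4} \left(-39\right) = - \frac{117}{4} \approx -29.25$)
$n \left(-16 + t{\left(\left(-2\right) 3 \cdot 2 \right)}\right) = - \frac{117 \left(-16 + \frac{2 \left(-2\right) 3 \cdot 2}{-4 + 9 \left(-2\right) 3 \cdot 2}\right)}{4} = - \frac{117 \left(-16 + \frac{2 \left(\left(-6\right) 2\right)}{-4 + 9 \left(\left(-6\right) 2\right)}\right)}{4} = - \frac{117 \left(-16 + 2 \left(-12\right) \frac{1}{-4 + 9 \left(-12\right)}\right)}{4} = - \frac{117 \left(-16 + 2 \left(-12\right) \frac{1}{-4 - 108}\right)}{4} = - \frac{117 \left(-16 + 2 \left(-12\right) \frac{1}{-112}\right)}{4} = - \frac{117 \left(-16 + 2 \left(-12\right) \left(- \frac{1}{112}\right)\right)}{4} = - \frac{117 \left(-16 + \frac{3}{14}\right)}{4} = \left(- \frac{117}{4}\right) \left(- \frac{221}{14}\right) = \frac{25857}{56}$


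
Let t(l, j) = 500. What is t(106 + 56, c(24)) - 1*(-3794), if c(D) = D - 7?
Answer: 4294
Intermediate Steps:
c(D) = -7 + D
t(106 + 56, c(24)) - 1*(-3794) = 500 - 1*(-3794) = 500 + 3794 = 4294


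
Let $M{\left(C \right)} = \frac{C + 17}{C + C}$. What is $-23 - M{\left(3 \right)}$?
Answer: $- \frac{79}{3} \approx -26.333$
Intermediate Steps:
$M{\left(C \right)} = \frac{17 + C}{2 C}$
$-23 - M{\left(3 \right)} = -23 - \frac{17 + 3}{2 \cdot 3} = -23 - \frac{1}{2} \cdot \frac{1}{3} \cdot 20 = -23 - \frac{10}{3} = - \frac{79}{3}$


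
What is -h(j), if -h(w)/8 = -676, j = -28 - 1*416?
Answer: -5408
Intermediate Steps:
j = -444 (j = -28 - 416 = -444)
h(w) = 5408 (h(w) = -8*(-676) = 5408)
-h(j) = -1*5408 = -5408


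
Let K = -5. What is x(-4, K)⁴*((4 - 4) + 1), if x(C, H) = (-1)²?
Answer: 1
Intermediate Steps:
x(C, H) = 1
x(-4, K)⁴*((4 - 4) + 1) = 1⁴*((4 - 4) + 1) = 1*(0 + 1) = 1*1 = 1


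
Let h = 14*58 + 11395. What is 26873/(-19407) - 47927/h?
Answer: -419386000/78967083 ≈ -5.3109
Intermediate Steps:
h = 12207 (h = 812 + 11395 = 12207)
26873/(-19407) - 47927/h = 26873/(-19407) - 47927/12207 = 26873*(-1/19407) - 47927*1/12207 = -26873/19407 - 47927/12207 = -419386000/78967083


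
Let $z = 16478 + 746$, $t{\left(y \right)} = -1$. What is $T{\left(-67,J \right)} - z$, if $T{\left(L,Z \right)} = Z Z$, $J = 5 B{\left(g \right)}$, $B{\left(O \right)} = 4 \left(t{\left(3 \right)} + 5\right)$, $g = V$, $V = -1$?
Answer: $-10824$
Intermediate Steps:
$g = -1$
$z = 17224$
$B{\left(O \right)} = 16$ ($B{\left(O \right)} = 4 \left(-1 + 5\right) = 4 \cdot 4 = 16$)
$J = 80$ ($J = 5 \cdot 16 = 80$)
$T{\left(L,Z \right)} = Z^{2}$
$T{\left(-67,J \right)} - z = 80^{2} - 17224 = 6400 - 17224 = -10824$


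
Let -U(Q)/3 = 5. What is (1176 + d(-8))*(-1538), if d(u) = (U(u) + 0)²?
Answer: -2154738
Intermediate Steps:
U(Q) = -15 (U(Q) = -3*5 = -15)
d(u) = 225 (d(u) = (-15 + 0)² = (-15)² = 225)
(1176 + d(-8))*(-1538) = (1176 + 225)*(-1538) = 1401*(-1538) = -2154738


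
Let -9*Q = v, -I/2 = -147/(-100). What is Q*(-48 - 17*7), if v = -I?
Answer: 8183/150 ≈ 54.553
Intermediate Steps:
I = -147/50 (I = -(-294)/(-100) = -(-294)*(-1)/100 = -2*147/100 = -147/50 ≈ -2.9400)
v = 147/50 (v = -1*(-147/50) = 147/50 ≈ 2.9400)
Q = -49/150 (Q = -⅑*147/50 = -49/150 ≈ -0.32667)
Q*(-48 - 17*7) = -49*(-48 - 17*7)/150 = -49*(-48 - 119)/150 = -49/150*(-167) = 8183/150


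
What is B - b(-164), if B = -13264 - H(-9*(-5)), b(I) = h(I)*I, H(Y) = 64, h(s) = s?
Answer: -40224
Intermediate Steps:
b(I) = I**2 (b(I) = I*I = I**2)
B = -13328 (B = -13264 - 1*64 = -13264 - 64 = -13328)
B - b(-164) = -13328 - 1*(-164)**2 = -13328 - 1*26896 = -13328 - 26896 = -40224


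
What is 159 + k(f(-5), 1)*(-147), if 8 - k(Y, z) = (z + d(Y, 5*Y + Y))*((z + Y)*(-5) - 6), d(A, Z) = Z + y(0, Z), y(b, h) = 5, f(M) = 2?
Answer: -56583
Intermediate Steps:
d(A, Z) = 5 + Z (d(A, Z) = Z + 5 = 5 + Z)
k(Y, z) = 8 - (-6 - 5*Y - 5*z)*(5 + z + 6*Y) (k(Y, z) = 8 - (z + (5 + (5*Y + Y)))*((z + Y)*(-5) - 6) = 8 - (z + (5 + 6*Y))*((Y + z)*(-5) - 6) = 8 - (5 + z + 6*Y)*((-5*Y - 5*z) - 6) = 8 - (5 + z + 6*Y)*(-6 - 5*Y - 5*z) = 8 - (-6 - 5*Y - 5*z)*(5 + z + 6*Y))
159 + k(f(-5), 1)*(-147) = 159 + (38 + 5*1² + 30*2² + 31*1 + 61*2 + 35*2*1)*(-147) = 159 + (38 + 5*1 + 30*4 + 31 + 122 + 70)*(-147) = 159 + (38 + 5 + 120 + 31 + 122 + 70)*(-147) = 159 + 386*(-147) = 159 - 56742 = -56583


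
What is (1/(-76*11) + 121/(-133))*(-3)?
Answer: 15993/5852 ≈ 2.7329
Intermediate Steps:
(1/(-76*11) + 121/(-133))*(-3) = (-1/76*1/11 + 121*(-1/133))*(-3) = (-1/836 - 121/133)*(-3) = -5331/5852*(-3) = 15993/5852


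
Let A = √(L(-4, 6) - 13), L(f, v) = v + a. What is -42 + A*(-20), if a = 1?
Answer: -42 - 20*I*√6 ≈ -42.0 - 48.99*I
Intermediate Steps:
L(f, v) = 1 + v (L(f, v) = v + 1 = 1 + v)
A = I*√6 (A = √((1 + 6) - 13) = √(7 - 13) = √(-6) = I*√6 ≈ 2.4495*I)
-42 + A*(-20) = -42 + (I*√6)*(-20) = -42 - 20*I*√6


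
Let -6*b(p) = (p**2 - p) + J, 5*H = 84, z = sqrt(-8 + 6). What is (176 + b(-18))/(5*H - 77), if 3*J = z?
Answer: 17 - I*sqrt(2)/126 ≈ 17.0 - 0.011224*I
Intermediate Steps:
z = I*sqrt(2) (z = sqrt(-2) = I*sqrt(2) ≈ 1.4142*I)
J = I*sqrt(2)/3 (J = (I*sqrt(2))/3 = I*sqrt(2)/3 ≈ 0.4714*I)
H = 84/5 (H = (1/5)*84 = 84/5 ≈ 16.800)
b(p) = -p**2/6 + p/6 - I*sqrt(2)/18 (b(p) = -((p**2 - p) + I*sqrt(2)/3)/6 = -(p**2 - p + I*sqrt(2)/3)/6 = -p**2/6 + p/6 - I*sqrt(2)/18)
(176 + b(-18))/(5*H - 77) = (176 + (-1/6*(-18)**2 + (1/6)*(-18) - I*sqrt(2)/18))/(5*(84/5) - 77) = (176 + (-1/6*324 - 3 - I*sqrt(2)/18))/(84 - 77) = (176 + (-54 - 3 - I*sqrt(2)/18))/7 = (176 + (-57 - I*sqrt(2)/18))*(1/7) = (119 - I*sqrt(2)/18)*(1/7) = 17 - I*sqrt(2)/126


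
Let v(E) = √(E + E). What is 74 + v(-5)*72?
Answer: 74 + 72*I*√10 ≈ 74.0 + 227.68*I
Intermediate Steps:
v(E) = √2*√E (v(E) = √(2*E) = √2*√E)
74 + v(-5)*72 = 74 + (√2*√(-5))*72 = 74 + (√2*(I*√5))*72 = 74 + (I*√10)*72 = 74 + 72*I*√10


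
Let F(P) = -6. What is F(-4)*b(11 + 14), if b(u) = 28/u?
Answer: -168/25 ≈ -6.7200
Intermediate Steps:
F(-4)*b(11 + 14) = -168/(11 + 14) = -168/25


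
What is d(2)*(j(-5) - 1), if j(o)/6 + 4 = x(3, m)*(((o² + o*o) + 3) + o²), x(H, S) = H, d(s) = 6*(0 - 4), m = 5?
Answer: -33096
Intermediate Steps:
d(s) = -24 (d(s) = 6*(-4) = -24)
j(o) = 30 + 54*o² (j(o) = -24 + 6*(3*(((o² + o*o) + 3) + o²)) = -24 + 6*(3*(((o² + o²) + 3) + o²)) = -24 + 6*(3*((2*o² + 3) + o²)) = -24 + 6*(3*((3 + 2*o²) + o²)) = -24 + 6*(3*(3 + 3*o²)) = -24 + 6*(9 + 9*o²) = -24 + (54 + 54*o²) = 30 + 54*o²)
d(2)*(j(-5) - 1) = -24*((30 + 54*(-5)²) - 1) = -24*((30 + 54*25) - 1) = -24*((30 + 1350) - 1) = -24*(1380 - 1) = -24*1379 = -33096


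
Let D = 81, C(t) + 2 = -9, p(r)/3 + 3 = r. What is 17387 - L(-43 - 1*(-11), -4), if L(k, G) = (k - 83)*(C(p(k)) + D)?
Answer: 25437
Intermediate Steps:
p(r) = -9 + 3*r
C(t) = -11 (C(t) = -2 - 9 = -11)
L(k, G) = -5810 + 70*k (L(k, G) = (k - 83)*(-11 + 81) = (-83 + k)*70 = -5810 + 70*k)
17387 - L(-43 - 1*(-11), -4) = 17387 - (-5810 + 70*(-43 - 1*(-11))) = 17387 - (-5810 + 70*(-43 + 11)) = 17387 - (-5810 + 70*(-32)) = 17387 - (-5810 - 2240) = 17387 - 1*(-8050) = 17387 + 8050 = 25437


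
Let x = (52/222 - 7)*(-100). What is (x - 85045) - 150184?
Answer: -26035319/111 ≈ -2.3455e+5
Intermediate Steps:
x = 75100/111 (x = (52*(1/222) - 7)*(-100) = (26/111 - 7)*(-100) = -751/111*(-100) = 75100/111 ≈ 676.58)
(x - 85045) - 150184 = (75100/111 - 85045) - 150184 = -9364895/111 - 150184 = -26035319/111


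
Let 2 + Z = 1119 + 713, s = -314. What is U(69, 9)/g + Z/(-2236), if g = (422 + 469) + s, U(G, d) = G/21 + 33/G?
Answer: -84323247/103858846 ≈ -0.81190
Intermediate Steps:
Z = 1830 (Z = -2 + (1119 + 713) = -2 + 1832 = 1830)
U(G, d) = 33/G + G/21 (U(G, d) = G*(1/21) + 33/G = G/21 + 33/G = 33/G + G/21)
g = 577 (g = (422 + 469) - 314 = 891 - 314 = 577)
U(69, 9)/g + Z/(-2236) = (33/69 + (1/21)*69)/577 + 1830/(-2236) = (33*(1/69) + 23/7)*(1/577) + 1830*(-1/2236) = (11/23 + 23/7)*(1/577) - 915/1118 = (606/161)*(1/577) - 915/1118 = 606/92897 - 915/1118 = -84323247/103858846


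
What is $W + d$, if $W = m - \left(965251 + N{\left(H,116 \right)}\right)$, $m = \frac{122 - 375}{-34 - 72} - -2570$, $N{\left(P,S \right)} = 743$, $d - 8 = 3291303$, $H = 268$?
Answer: $\frac{246756275}{106} \approx 2.3279 \cdot 10^{6}$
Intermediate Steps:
$d = 3291311$ ($d = 8 + 3291303 = 3291311$)
$m = \frac{272673}{106}$ ($m = - \frac{253}{-106} + 2570 = \left(-253\right) \left(- \frac{1}{106}\right) + 2570 = \frac{253}{106} + 2570 = \frac{272673}{106} \approx 2572.4$)
$W = - \frac{102122691}{106}$ ($W = \frac{272673}{106} - 965994 = - \frac{102122691}{106} \approx -9.6342 \cdot 10^{5}$)
$W + d = - \frac{102122691}{106} + 3291311 = \frac{246756275}{106}$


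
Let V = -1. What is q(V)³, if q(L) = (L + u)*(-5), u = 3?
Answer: -1000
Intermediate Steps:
q(L) = -15 - 5*L (q(L) = (L + 3)*(-5) = (3 + L)*(-5) = -15 - 5*L)
q(V)³ = (-15 - 5*(-1))³ = (-15 + 5)³ = (-10)³ = -1000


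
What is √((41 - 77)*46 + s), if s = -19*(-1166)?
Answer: √20498 ≈ 143.17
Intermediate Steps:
s = 22154
√((41 - 77)*46 + s) = √((41 - 77)*46 + 22154) = √(-36*46 + 22154) = √(-1656 + 22154) = √20498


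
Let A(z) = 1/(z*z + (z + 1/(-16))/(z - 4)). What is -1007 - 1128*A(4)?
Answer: -1007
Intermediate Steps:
A(z) = 1/(z² + (-1/16 + z)/(-4 + z)) (A(z) = 1/(z² + (z - 1/16)/(-4 + z)) = 1/(z² + (-1/16 + z)/(-4 + z)))
-1007 - 1128*A(4) = -1007 - 18048*(-4 + 4)/(-1 - 64*4² + 16*4 + 16*4³) = -1007 - 18048*0/(-1 - 64*16 + 64 + 16*64) = -1007 - 18048*0/(-1 - 1024 + 64 + 1024) = -1007 - 18048*0/63 = -1007 - 1128*0 = -1007 + 0 = -1007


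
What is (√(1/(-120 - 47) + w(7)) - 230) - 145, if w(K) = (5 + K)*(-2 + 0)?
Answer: -375 + I*√669503/167 ≈ -375.0 + 4.8996*I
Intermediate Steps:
w(K) = -10 - 2*K (w(K) = (5 + K)*(-2) = -10 - 2*K)
(√(1/(-120 - 47) + w(7)) - 230) - 145 = (√(1/(-120 - 47) + (-10 - 2*7)) - 230) - 145 = (√(1/(-167) + (-10 - 14)) - 230) - 145 = (√(-1/167 - 24) - 230) - 145 = (√(-4009/167) - 230) - 145 = (I*√669503/167 - 230) - 145 = (-230 + I*√669503/167) - 145 = -375 + I*√669503/167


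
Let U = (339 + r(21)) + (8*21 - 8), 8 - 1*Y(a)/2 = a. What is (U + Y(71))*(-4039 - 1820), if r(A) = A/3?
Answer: -2226420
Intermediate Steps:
Y(a) = 16 - 2*a
r(A) = A/3 (r(A) = A*(1/3) = A/3)
U = 506 (U = (339 + (1/3)*21) + (8*21 - 8) = (339 + 7) + (168 - 8) = 346 + 160 = 506)
(U + Y(71))*(-4039 - 1820) = (506 + (16 - 2*71))*(-4039 - 1820) = (506 + (16 - 142))*(-5859) = (506 - 126)*(-5859) = 380*(-5859) = -2226420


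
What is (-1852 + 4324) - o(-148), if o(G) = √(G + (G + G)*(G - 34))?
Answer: 2472 - 22*√111 ≈ 2240.2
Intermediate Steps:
o(G) = √(G + 2*G*(-34 + G)) (o(G) = √(G + (2*G)*(-34 + G)) = √(G + 2*G*(-34 + G)))
(-1852 + 4324) - o(-148) = (-1852 + 4324) - √(-148*(-67 + 2*(-148))) = 2472 - √(-148*(-67 - 296)) = 2472 - √(-148*(-363)) = 2472 - √53724 = 2472 - 22*√111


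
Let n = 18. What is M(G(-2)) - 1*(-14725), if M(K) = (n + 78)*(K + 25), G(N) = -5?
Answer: 16645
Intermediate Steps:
M(K) = 2400 + 96*K (M(K) = (18 + 78)*(K + 25) = 96*(25 + K) = 2400 + 96*K)
M(G(-2)) - 1*(-14725) = (2400 + 96*(-5)) - 1*(-14725) = (2400 - 480) + 14725 = 1920 + 14725 = 16645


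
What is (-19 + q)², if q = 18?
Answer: 1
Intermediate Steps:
(-19 + q)² = (-19 + 18)² = (-1)² = 1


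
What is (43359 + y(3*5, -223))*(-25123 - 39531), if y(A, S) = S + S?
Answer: -2774497102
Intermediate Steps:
y(A, S) = 2*S
(43359 + y(3*5, -223))*(-25123 - 39531) = (43359 + 2*(-223))*(-25123 - 39531) = (43359 - 446)*(-64654) = 42913*(-64654) = -2774497102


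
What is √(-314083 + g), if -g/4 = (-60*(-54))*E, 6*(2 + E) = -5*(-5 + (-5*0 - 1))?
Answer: I*√352963 ≈ 594.11*I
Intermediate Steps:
E = 3 (E = -2 + (-5*(-5 + (-5*0 - 1)))/6 = -2 + (-5*(-5 + (0 - 1)))/6 = -2 + (-5*(-5 - 1))/6 = -2 + (-5*(-6))/6 = -2 + (⅙)*30 = -2 + 5 = 3)
g = -38880 (g = -4*(-60*(-54))*3 = -12960*3 = -4*9720 = -38880)
√(-314083 + g) = √(-314083 - 38880) = √(-352963) = I*√352963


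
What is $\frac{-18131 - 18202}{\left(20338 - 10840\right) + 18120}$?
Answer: $- \frac{12111}{9206} \approx -1.3156$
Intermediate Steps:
$\frac{-18131 - 18202}{\left(20338 - 10840\right) + 18120} = - \frac{36333}{\left(20338 - 10840\right) + 18120} = - \frac{36333}{9498 + 18120} = - \frac{36333}{27618} = \left(-36333\right) \frac{1}{27618} = - \frac{12111}{9206}$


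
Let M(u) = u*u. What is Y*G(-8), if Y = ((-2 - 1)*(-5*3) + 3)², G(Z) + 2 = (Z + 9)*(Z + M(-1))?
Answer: -20736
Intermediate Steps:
M(u) = u²
G(Z) = -2 + (1 + Z)*(9 + Z) (G(Z) = -2 + (Z + 9)*(Z + (-1)²) = -2 + (9 + Z)*(Z + 1) = -2 + (9 + Z)*(1 + Z) = -2 + (1 + Z)*(9 + Z))
Y = 2304 (Y = (-3*(-15) + 3)² = (45 + 3)² = 48² = 2304)
Y*G(-8) = 2304*(7 + (-8)² + 10*(-8)) = 2304*(7 + 64 - 80) = 2304*(-9) = -20736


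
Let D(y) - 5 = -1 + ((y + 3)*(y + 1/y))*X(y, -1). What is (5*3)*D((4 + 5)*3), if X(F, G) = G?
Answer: -36320/3 ≈ -12107.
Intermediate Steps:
D(y) = 4 - (3 + y)*(y + 1/y) (D(y) = 5 + (-1 + ((y + 3)*(y + 1/y))*(-1)) = 5 + (-1 + ((3 + y)*(y + 1/y))*(-1)) = 5 + (-1 - (3 + y)*(y + 1/y)) = 4 - (3 + y)*(y + 1/y))
(5*3)*D((4 + 5)*3) = (5*3)*(3 - ((4 + 5)*3)² - 3*(4 + 5)*3 - 3*1/(3*(4 + 5))) = 15*(3 - (9*3)² - 27*3 - 3/(9*3)) = 15*(3 - 1*27² - 3*27 - 3/27) = 15*(3 - 1*729 - 81 - 3*1/27) = 15*(3 - 729 - 81 - ⅑) = 15*(-7264/9) = -36320/3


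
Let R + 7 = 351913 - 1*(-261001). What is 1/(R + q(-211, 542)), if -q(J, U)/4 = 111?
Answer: 1/612463 ≈ 1.6328e-6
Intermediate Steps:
q(J, U) = -444 (q(J, U) = -4*111 = -444)
R = 612907 (R = -7 + (351913 - 1*(-261001)) = -7 + (351913 + 261001) = -7 + 612914 = 612907)
1/(R + q(-211, 542)) = 1/(612907 - 444) = 1/612463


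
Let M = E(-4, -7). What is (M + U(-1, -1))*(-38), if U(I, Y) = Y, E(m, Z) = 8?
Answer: -266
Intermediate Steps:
M = 8
(M + U(-1, -1))*(-38) = (8 - 1)*(-38) = 7*(-38) = -266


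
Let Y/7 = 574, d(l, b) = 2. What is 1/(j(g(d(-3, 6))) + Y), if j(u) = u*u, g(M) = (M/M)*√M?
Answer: 1/4020 ≈ 0.00024876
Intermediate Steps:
Y = 4018 (Y = 7*574 = 4018)
g(M) = √M (g(M) = 1*√M = √M)
j(u) = u²
1/(j(g(d(-3, 6))) + Y) = 1/((√2)² + 4018) = 1/(2 + 4018) = 1/4020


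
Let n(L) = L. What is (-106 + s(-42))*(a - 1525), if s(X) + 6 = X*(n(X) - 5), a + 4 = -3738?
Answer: -9807154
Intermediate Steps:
a = -3742 (a = -4 - 3738 = -3742)
s(X) = -6 + X*(-5 + X) (s(X) = -6 + X*(X - 5) = -6 + X*(-5 + X))
(-106 + s(-42))*(a - 1525) = (-106 + (-6 + (-42)² - 5*(-42)))*(-3742 - 1525) = (-106 + (-6 + 1764 + 210))*(-5267) = (-106 + 1968)*(-5267) = 1862*(-5267) = -9807154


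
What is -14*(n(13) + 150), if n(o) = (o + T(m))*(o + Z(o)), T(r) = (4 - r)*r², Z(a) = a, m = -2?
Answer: -15568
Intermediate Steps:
T(r) = r²*(4 - r)
n(o) = 2*o*(24 + o) (n(o) = (o + (-2)²*(4 - 1*(-2)))*(o + o) = (o + 4*(4 + 2))*(2*o) = (o + 4*6)*(2*o) = (o + 24)*(2*o) = (24 + o)*(2*o) = 2*o*(24 + o))
-14*(n(13) + 150) = -14*(2*13*(24 + 13) + 150) = -14*(2*13*37 + 150) = -14*(962 + 150) = -14*1112 = -15568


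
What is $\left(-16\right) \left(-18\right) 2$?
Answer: $576$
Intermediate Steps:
$\left(-16\right) \left(-18\right) 2 = 288 \cdot 2 = 576$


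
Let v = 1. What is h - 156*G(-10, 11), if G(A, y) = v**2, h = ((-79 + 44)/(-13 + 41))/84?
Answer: -52421/336 ≈ -156.01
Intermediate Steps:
h = -5/336 (h = -35/28*(1/84) = -35*1/28*(1/84) = -5/4*1/84 = -5/336 ≈ -0.014881)
G(A, y) = 1 (G(A, y) = 1**2 = 1)
h - 156*G(-10, 11) = -5/336 - 156*1 = -5/336 - 156 = -52421/336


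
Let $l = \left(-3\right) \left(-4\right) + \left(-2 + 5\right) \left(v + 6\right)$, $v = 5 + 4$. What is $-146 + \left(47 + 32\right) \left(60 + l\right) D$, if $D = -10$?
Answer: $-92576$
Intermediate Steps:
$v = 9$
$l = 57$ ($l = \left(-3\right) \left(-4\right) + \left(-2 + 5\right) \left(9 + 6\right) = 12 + 3 \cdot 15 = 12 + 45 = 57$)
$-146 + \left(47 + 32\right) \left(60 + l\right) D = -146 + \left(47 + 32\right) \left(60 + 57\right) \left(-10\right) = -146 + 79 \cdot 117 \left(-10\right) = -146 + 9243 \left(-10\right) = -146 - 92430 = -92576$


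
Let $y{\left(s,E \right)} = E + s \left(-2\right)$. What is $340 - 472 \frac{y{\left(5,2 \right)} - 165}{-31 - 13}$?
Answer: $- \frac{16674}{11} \approx -1515.8$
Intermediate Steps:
$y{\left(s,E \right)} = E - 2 s$
$340 - 472 \frac{y{\left(5,2 \right)} - 165}{-31 - 13} = 340 - 472 \frac{\left(2 - 10\right) - 165}{-31 - 13} = 340 - 472 \frac{\left(2 - 10\right) - 165}{-44} = 340 - 472 \left(-8 - 165\right) \left(- \frac{1}{44}\right) = 340 - 472 \left(\left(-173\right) \left(- \frac{1}{44}\right)\right) = 340 - \frac{20414}{11} = - \frac{16674}{11}$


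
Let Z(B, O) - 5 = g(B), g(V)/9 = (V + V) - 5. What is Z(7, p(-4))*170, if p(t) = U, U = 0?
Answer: 14620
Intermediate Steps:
g(V) = -45 + 18*V (g(V) = 9*((V + V) - 5) = 9*(2*V - 5) = 9*(-5 + 2*V) = -45 + 18*V)
p(t) = 0
Z(B, O) = -40 + 18*B (Z(B, O) = 5 + (-45 + 18*B) = -40 + 18*B)
Z(7, p(-4))*170 = (-40 + 18*7)*170 = (-40 + 126)*170 = 86*170 = 14620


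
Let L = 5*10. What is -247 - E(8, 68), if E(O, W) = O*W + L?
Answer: -841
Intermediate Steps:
L = 50
E(O, W) = 50 + O*W (E(O, W) = O*W + 50 = 50 + O*W)
-247 - E(8, 68) = -247 - (50 + 8*68) = -247 - (50 + 544) = -247 - 1*594 = -247 - 594 = -841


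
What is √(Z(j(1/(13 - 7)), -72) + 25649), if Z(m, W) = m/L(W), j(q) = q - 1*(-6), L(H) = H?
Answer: √33240993/36 ≈ 160.15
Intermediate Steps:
j(q) = 6 + q (j(q) = q + 6 = 6 + q)
Z(m, W) = m/W
√(Z(j(1/(13 - 7)), -72) + 25649) = √((6 + 1/(13 - 7))/(-72) + 25649) = √((6 + 1/6)*(-1/72) + 25649) = √((6 + ⅙)*(-1/72) + 25649) = √((37/6)*(-1/72) + 25649) = √(-37/432 + 25649) = √(11080331/432) = √33240993/36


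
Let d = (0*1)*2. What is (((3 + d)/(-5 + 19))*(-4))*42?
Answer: -36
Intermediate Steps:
d = 0 (d = 0*2 = 0)
(((3 + d)/(-5 + 19))*(-4))*42 = (((3 + 0)/(-5 + 19))*(-4))*42 = ((3/14)*(-4))*42 = -6/7*42 = -36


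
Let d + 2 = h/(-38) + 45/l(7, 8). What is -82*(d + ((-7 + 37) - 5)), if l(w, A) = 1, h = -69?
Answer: -108773/19 ≈ -5724.9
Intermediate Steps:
d = 1703/38 (d = -2 + (-69/(-38) + 45/1) = -2 + (-69*(-1/38) + 45*1) = -2 + (69/38 + 45) = -2 + 1779/38 = 1703/38 ≈ 44.816)
-82*(d + ((-7 + 37) - 5)) = -82*(1703/38 + ((-7 + 37) - 5)) = -82*(1703/38 + (30 - 5)) = -82*(1703/38 + 25) = -82*2653/38 = -108773/19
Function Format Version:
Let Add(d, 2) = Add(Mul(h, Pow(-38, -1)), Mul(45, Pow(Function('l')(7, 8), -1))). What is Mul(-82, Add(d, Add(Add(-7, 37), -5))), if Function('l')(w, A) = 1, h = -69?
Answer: Rational(-108773, 19) ≈ -5724.9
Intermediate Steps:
d = Rational(1703, 38) (d = Add(-2, Add(Mul(-69, Pow(-38, -1)), Mul(45, Pow(1, -1)))) = Add(-2, Add(Mul(-69, Rational(-1, 38)), Mul(45, 1))) = Add(-2, Add(Rational(69, 38), 45)) = Add(-2, Rational(1779, 38)) = Rational(1703, 38) ≈ 44.816)
Mul(-82, Add(d, Add(Add(-7, 37), -5))) = Mul(-82, Add(Rational(1703, 38), Add(Add(-7, 37), -5))) = Mul(-82, Add(Rational(1703, 38), Add(30, -5))) = Mul(-82, Add(Rational(1703, 38), 25)) = Mul(-82, Rational(2653, 38)) = Rational(-108773, 19)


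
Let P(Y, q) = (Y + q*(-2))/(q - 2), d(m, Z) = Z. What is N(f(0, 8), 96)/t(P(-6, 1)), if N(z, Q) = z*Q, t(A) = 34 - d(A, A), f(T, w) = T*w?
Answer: 0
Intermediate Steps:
P(Y, q) = (Y - 2*q)/(-2 + q)
t(A) = 34 - A
N(z, Q) = Q*z
N(f(0, 8), 96)/t(P(-6, 1)) = (96*(0*8))/(34 - (-6 - 2*1)/(-2 + 1)) = (96*0)/(34 - (-6 - 2)/(-1)) = 0/(34 - (-1)*(-8)) = 0/(34 - 1*8) = 0/(34 - 8) = 0/26 = 0*(1/26) = 0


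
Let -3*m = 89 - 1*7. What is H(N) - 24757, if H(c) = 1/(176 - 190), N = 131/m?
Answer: -346599/14 ≈ -24757.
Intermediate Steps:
m = -82/3 (m = -(89 - 1*7)/3 = -(89 - 7)/3 = -1/3*82 = -82/3 ≈ -27.333)
N = -393/82 (N = 131/(-82/3) = 131*(-3/82) = -393/82 ≈ -4.7927)
H(c) = -1/14 (H(c) = 1/(-14) = -1/14)
H(N) - 24757 = -1/14 - 24757 = -346599/14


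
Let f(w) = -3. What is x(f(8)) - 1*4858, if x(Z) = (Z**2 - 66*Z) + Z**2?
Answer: -4642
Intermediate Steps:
x(Z) = -66*Z + 2*Z**2
x(f(8)) - 1*4858 = 2*(-3)*(-33 - 3) - 1*4858 = 2*(-3)*(-36) - 4858 = 216 - 4858 = -4642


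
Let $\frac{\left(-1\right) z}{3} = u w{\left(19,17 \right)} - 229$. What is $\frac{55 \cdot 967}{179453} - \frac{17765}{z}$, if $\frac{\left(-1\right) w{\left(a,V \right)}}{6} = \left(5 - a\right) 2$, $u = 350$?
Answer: $\frac{12533278450}{31532224989} \approx 0.39748$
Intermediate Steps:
$w{\left(a,V \right)} = -60 + 12 a$ ($w{\left(a,V \right)} = - 6 \left(5 - a\right) 2 = - 6 \left(10 - 2 a\right) = -60 + 12 a$)
$z = -175713$ ($z = - 3 \left(350 \left(-60 + 12 \cdot 19\right) - 229\right) = - 3 \left(350 \left(-60 + 228\right) - 229\right) = - 3 \left(350 \cdot 168 - 229\right) = - 3 \left(58800 - 229\right) = \left(-3\right) 58571 = -175713$)
$\frac{55 \cdot 967}{179453} - \frac{17765}{z} = \frac{55 \cdot 967}{179453} - \frac{17765}{-175713} = 53185 \cdot \frac{1}{179453} - - \frac{17765}{175713} = \frac{53185}{179453} + \frac{17765}{175713} = \frac{12533278450}{31532224989}$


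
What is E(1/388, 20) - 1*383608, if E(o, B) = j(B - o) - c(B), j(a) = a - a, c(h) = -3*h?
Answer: -383548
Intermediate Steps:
j(a) = 0
E(o, B) = 3*B (E(o, B) = 0 - (-3)*B = 0 + 3*B = 3*B)
E(1/388, 20) - 1*383608 = 3*20 - 1*383608 = 60 - 383608 = -383548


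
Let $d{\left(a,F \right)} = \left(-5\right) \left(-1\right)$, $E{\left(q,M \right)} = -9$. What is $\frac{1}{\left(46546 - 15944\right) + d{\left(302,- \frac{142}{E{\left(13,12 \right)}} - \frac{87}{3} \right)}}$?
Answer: $\frac{1}{30607} \approx 3.2672 \cdot 10^{-5}$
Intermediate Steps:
$d{\left(a,F \right)} = 5$
$\frac{1}{\left(46546 - 15944\right) + d{\left(302,- \frac{142}{E{\left(13,12 \right)}} - \frac{87}{3} \right)}} = \frac{1}{\left(46546 - 15944\right) + 5} = \frac{1}{30602 + 5} = \frac{1}{30607}$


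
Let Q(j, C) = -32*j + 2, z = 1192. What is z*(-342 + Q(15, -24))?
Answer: -977440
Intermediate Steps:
Q(j, C) = 2 - 32*j
z*(-342 + Q(15, -24)) = 1192*(-342 + (2 - 32*15)) = 1192*(-342 + (2 - 480)) = 1192*(-342 - 478) = 1192*(-820) = -977440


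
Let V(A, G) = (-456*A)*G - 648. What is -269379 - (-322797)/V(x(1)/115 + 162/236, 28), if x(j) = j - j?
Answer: -49871633789/185112 ≈ -2.6941e+5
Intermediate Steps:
x(j) = 0
V(A, G) = -648 - 456*A*G (V(A, G) = -456*A*G - 648 = -648 - 456*A*G)
-269379 - (-322797)/V(x(1)/115 + 162/236, 28) = -269379 - (-322797)/(-648 - 456*(0/115 + 162/236)*28) = -269379 - (-322797)/(-648 - 456*(0*(1/115) + 162*(1/236))*28) = -269379 - (-322797)/(-648 - 456*(0 + 81/118)*28) = -269379 - (-322797)/(-648 - 456*81/118*28) = -269379 - (-322797)/(-648 - 517104/59) = -269379 - (-322797)/(-555336/59) = -269379 - (-322797)*(-59)/555336 = -269379 - 1*6348341/185112 = -269379 - 6348341/185112 = -49871633789/185112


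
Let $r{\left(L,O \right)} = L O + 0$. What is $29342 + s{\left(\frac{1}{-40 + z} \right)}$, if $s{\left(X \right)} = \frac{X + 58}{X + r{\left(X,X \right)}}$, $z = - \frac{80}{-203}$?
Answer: $\frac{1480445858}{54859} \approx 26986.0$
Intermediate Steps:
$z = \frac{80}{203}$ ($z = \left(-80\right) \left(- \frac{1}{203}\right) = \frac{80}{203} \approx 0.39409$)
$r{\left(L,O \right)} = L O$
$s{\left(X \right)} = \frac{58 + X}{X + X^{2}}$ ($s{\left(X \right)} = \frac{X + 58}{X + X X} = \frac{58 + X}{X + X^{2}}$)
$29342 + s{\left(\frac{1}{-40 + z} \right)} = 29342 + \frac{58 + \frac{1}{-40 + \frac{80}{203}}}{\frac{1}{-40 + \frac{80}{203}} \left(1 + \frac{1}{-40 + \frac{80}{203}}\right)} = 29342 + \frac{58 + \frac{1}{- \frac{8040}{203}}}{\frac{1}{- \frac{8040}{203}} \left(1 + \frac{1}{- \frac{8040}{203}}\right)} = 29342 + \frac{58 - \frac{203}{8040}}{\left(- \frac{203}{8040}\right) \left(1 - \frac{203}{8040}\right)} = 29342 - \frac{8040}{203} \frac{1}{\frac{7837}{8040}} \cdot \frac{466117}{8040} = 29342 - \frac{64641600}{1590911} \cdot \frac{466117}{8040} = 29342 - \frac{129226920}{54859} = \frac{1480445858}{54859}$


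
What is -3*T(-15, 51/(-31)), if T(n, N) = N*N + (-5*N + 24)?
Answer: -100710/961 ≈ -104.80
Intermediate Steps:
T(n, N) = 24 + N² - 5*N (T(n, N) = N² + (24 - 5*N) = 24 + N² - 5*N)
-3*T(-15, 51/(-31)) = -3*(24 + (51/(-31))² - 255/(-31)) = -3*(24 + (51*(-1/31))² - 255*(-1)/31) = -3*(24 + (-51/31)² - 5*(-51/31)) = -3*(24 + 2601/961 + 255/31) = -3*33570/961 = -100710/961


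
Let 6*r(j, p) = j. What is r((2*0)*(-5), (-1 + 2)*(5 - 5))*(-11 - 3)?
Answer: 0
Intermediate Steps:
r(j, p) = j/6
r((2*0)*(-5), (-1 + 2)*(5 - 5))*(-11 - 3) = (((2*0)*(-5))/6)*(-11 - 3) = ((0*(-5))/6)*(-14) = ((1/6)*0)*(-14) = 0*(-14) = 0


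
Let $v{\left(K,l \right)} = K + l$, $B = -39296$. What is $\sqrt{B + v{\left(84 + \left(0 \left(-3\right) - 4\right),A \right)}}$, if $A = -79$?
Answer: $i \sqrt{39295} \approx 198.23 i$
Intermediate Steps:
$\sqrt{B + v{\left(84 + \left(0 \left(-3\right) - 4\right),A \right)}} = \sqrt{-39296 + \left(\left(84 + \left(0 \left(-3\right) - 4\right)\right) - 79\right)} = \sqrt{-39296 + \left(\left(84 + \left(0 - 4\right)\right) - 79\right)} = \sqrt{-39296 + \left(\left(84 - 4\right) - 79\right)} = \sqrt{-39296 + \left(80 - 79\right)} = \sqrt{-39296 + 1} = \sqrt{-39295} = i \sqrt{39295}$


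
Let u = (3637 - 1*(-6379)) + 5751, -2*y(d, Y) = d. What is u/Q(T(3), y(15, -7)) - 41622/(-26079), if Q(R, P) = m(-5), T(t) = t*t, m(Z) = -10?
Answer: -136923791/86930 ≈ -1575.1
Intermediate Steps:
T(t) = t²
y(d, Y) = -d/2
u = 15767 (u = (3637 + 6379) + 5751 = 10016 + 5751 = 15767)
Q(R, P) = -10
u/Q(T(3), y(15, -7)) - 41622/(-26079) = 15767/(-10) - 41622/(-26079) = 15767*(-⅒) - 41622*(-1/26079) = -15767/10 + 13874/8693 = -136923791/86930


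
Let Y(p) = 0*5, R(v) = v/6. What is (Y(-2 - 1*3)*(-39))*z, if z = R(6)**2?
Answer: 0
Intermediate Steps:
R(v) = v/6 (R(v) = v*(1/6) = v/6)
Y(p) = 0
z = 1 (z = ((1/6)*6)**2 = 1**2 = 1)
(Y(-2 - 1*3)*(-39))*z = (0*(-39))*1 = 0*1 = 0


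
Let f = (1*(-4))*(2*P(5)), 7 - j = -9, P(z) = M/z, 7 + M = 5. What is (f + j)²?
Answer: 9216/25 ≈ 368.64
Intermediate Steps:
M = -2 (M = -7 + 5 = -2)
P(z) = -2/z
j = 16 (j = 7 - 1*(-9) = 7 + 9 = 16)
f = 16/5 (f = (1*(-4))*(2*(-2/5)) = -8*(-2*⅕) = -8*(-2)/5 = -4*(-⅘) = 16/5 ≈ 3.2000)
(f + j)² = (16/5 + 16)² = (96/5)² = 9216/25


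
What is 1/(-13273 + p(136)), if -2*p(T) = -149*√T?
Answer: -13273/175417695 - 149*√34/175417695 ≈ -8.0618e-5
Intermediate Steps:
p(T) = 149*√T/2 (p(T) = -(-149)*√T/2 = 149*√T/2)
1/(-13273 + p(136)) = 1/(-13273 + 149*√136/2) = 1/(-13273 + 149*(2*√34)/2) = 1/(-13273 + 149*√34)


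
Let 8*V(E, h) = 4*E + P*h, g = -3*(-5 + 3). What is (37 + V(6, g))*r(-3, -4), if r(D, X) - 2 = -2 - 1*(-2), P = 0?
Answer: 80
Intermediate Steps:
g = 6 (g = -3*(-2) = 6)
V(E, h) = E/2 (V(E, h) = (4*E + 0*h)/8 = (4*E + 0)/8 = (4*E)/8 = E/2)
r(D, X) = 2 (r(D, X) = 2 + (-2 - 1*(-2)) = 2 + (-2 + 2) = 2 + 0 = 2)
(37 + V(6, g))*r(-3, -4) = (37 + (½)*6)*2 = (37 + 3)*2 = 40*2 = 80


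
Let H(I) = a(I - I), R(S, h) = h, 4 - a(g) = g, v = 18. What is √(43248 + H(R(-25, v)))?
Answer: 2*√10813 ≈ 207.97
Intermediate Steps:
a(g) = 4 - g
H(I) = 4 (H(I) = 4 - (I - I) = 4 - 1*0 = 4 + 0 = 4)
√(43248 + H(R(-25, v))) = √(43248 + 4) = √43252 = 2*√10813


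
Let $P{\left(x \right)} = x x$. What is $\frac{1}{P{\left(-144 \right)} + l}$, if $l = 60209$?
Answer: $\frac{1}{80945} \approx 1.2354 \cdot 10^{-5}$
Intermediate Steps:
$P{\left(x \right)} = x^{2}$
$\frac{1}{P{\left(-144 \right)} + l} = \frac{1}{\left(-144\right)^{2} + 60209} = \frac{1}{20736 + 60209} = \frac{1}{80945}$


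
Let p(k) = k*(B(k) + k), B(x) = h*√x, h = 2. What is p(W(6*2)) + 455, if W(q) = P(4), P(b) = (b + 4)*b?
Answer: 1479 + 256*√2 ≈ 1841.0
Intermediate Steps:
B(x) = 2*√x
P(b) = b*(4 + b) (P(b) = (4 + b)*b = b*(4 + b))
W(q) = 32 (W(q) = 4*(4 + 4) = 4*8 = 32)
p(k) = k*(k + 2*√k) (p(k) = k*(2*√k + k) = k*(k + 2*√k))
p(W(6*2)) + 455 = 32*(32 + 2*√32) + 455 = 32*(32 + 2*(4*√2)) + 455 = 32*(32 + 8*√2) + 455 = (1024 + 256*√2) + 455 = 1479 + 256*√2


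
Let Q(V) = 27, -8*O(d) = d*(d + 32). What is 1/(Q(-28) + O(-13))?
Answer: 8/463 ≈ 0.017279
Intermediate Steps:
O(d) = -d*(32 + d)/8 (O(d) = -d*(d + 32)/8 = -d*(32 + d)/8)
1/(Q(-28) + O(-13)) = 1/(27 - ⅛*(-13)*(32 - 13)) = 1/(27 - ⅛*(-13)*19) = 1/(27 + 247/8) = 1/(463/8) = 8/463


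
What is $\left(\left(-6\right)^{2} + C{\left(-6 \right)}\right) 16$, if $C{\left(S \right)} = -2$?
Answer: $544$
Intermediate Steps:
$\left(\left(-6\right)^{2} + C{\left(-6 \right)}\right) 16 = \left(\left(-6\right)^{2} - 2\right) 16 = \left(36 - 2\right) 16 = 34 \cdot 16 = 544$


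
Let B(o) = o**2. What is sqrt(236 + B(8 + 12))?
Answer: 2*sqrt(159) ≈ 25.219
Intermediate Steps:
sqrt(236 + B(8 + 12)) = sqrt(236 + (8 + 12)**2) = sqrt(236 + 20**2) = sqrt(236 + 400) = sqrt(636) = 2*sqrt(159)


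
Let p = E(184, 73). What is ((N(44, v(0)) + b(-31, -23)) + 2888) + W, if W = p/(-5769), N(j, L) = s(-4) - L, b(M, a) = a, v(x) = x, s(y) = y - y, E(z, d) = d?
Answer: 16528112/5769 ≈ 2865.0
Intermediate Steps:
s(y) = 0
p = 73
N(j, L) = -L (N(j, L) = 0 - L = -L)
W = -73/5769 (W = 73/(-5769) = 73*(-1/5769) = -73/5769 ≈ -0.012654)
((N(44, v(0)) + b(-31, -23)) + 2888) + W = ((-1*0 - 23) + 2888) - 73/5769 = ((0 - 23) + 2888) - 73/5769 = (-23 + 2888) - 73/5769 = 2865 - 73/5769 = 16528112/5769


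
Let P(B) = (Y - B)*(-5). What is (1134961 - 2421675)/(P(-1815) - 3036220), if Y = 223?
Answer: 643357/1523205 ≈ 0.42237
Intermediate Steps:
P(B) = -1115 + 5*B (P(B) = (223 - B)*(-5) = -1115 + 5*B)
(1134961 - 2421675)/(P(-1815) - 3036220) = (1134961 - 2421675)/((-1115 + 5*(-1815)) - 3036220) = -1286714/((-1115 - 9075) - 3036220) = -1286714/(-10190 - 3036220) = -1286714/(-3046410) = -1286714*(-1/3046410) = 643357/1523205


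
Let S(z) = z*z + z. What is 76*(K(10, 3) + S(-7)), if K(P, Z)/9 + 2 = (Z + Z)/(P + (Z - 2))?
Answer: 24168/11 ≈ 2197.1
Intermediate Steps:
K(P, Z) = -18 + 18*Z/(-2 + P + Z) (K(P, Z) = -18 + 9*((Z + Z)/(P + (Z - 2))) = -18 + 9*((2*Z)/(P + (-2 + Z))) = -18 + 9*((2*Z)/(-2 + P + Z)) = -18 + 9*(2*Z/(-2 + P + Z)) = -18 + 18*Z/(-2 + P + Z))
S(z) = z + z² (S(z) = z² + z = z + z²)
76*(K(10, 3) + S(-7)) = 76*(18*(2 - 1*10)/(-2 + 10 + 3) - 7*(1 - 7)) = 76*(18*(2 - 10)/11 - 7*(-6)) = 76*(18*(1/11)*(-8) + 42) = 76*(-144/11 + 42) = 76*(318/11) = 24168/11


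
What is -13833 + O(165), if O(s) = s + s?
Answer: -13503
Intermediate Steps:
O(s) = 2*s
-13833 + O(165) = -13833 + 2*165 = -13833 + 330 = -13503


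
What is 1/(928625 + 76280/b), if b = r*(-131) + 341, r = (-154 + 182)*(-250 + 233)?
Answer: 62697/58222077905 ≈ 1.0769e-6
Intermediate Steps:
r = -476 (r = 28*(-17) = -476)
b = 62697 (b = -476*(-131) + 341 = 62356 + 341 = 62697)
1/(928625 + 76280/b) = 1/(928625 + 76280/62697) = 1/(58222077905/62697) = 62697/58222077905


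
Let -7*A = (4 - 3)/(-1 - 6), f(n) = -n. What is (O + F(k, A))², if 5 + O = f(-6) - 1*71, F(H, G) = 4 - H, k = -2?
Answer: 4096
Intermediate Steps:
A = 1/49 (A = -(4 - 3)/(7*(-1 - 6)) = -1/(7*(-7)) = -(-1)/(7*7) = -⅐*(-⅐) = 1/49 ≈ 0.020408)
O = -70 (O = -5 + (-1*(-6) - 1*71) = -5 + (6 - 71) = -5 - 65 = -70)
(O + F(k, A))² = (-70 + (4 - 1*(-2)))² = (-70 + (4 + 2))² = (-70 + 6)² = (-64)² = 4096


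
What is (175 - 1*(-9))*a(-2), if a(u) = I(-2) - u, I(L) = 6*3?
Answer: 3680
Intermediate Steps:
I(L) = 18
a(u) = 18 - u
(175 - 1*(-9))*a(-2) = (175 - 1*(-9))*(18 - 1*(-2)) = (175 + 9)*(18 + 2) = 184*20 = 3680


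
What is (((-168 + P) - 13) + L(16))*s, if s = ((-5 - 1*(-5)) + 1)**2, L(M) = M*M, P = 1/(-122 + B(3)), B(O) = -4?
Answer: 9449/126 ≈ 74.992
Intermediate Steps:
P = -1/126 (P = 1/(-122 - 4) = 1/(-126) = -1/126 ≈ -0.0079365)
L(M) = M**2
s = 1 (s = ((-5 + 5) + 1)**2 = (0 + 1)**2 = 1**2 = 1)
(((-168 + P) - 13) + L(16))*s = (((-168 - 1/126) - 13) + 16**2)*1 = ((-21169/126 - 13) + 256)*1 = (-22807/126 + 256)*1 = (9449/126)*1 = 9449/126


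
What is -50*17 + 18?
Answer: -832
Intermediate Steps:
-50*17 + 18 = -850 + 18 = -832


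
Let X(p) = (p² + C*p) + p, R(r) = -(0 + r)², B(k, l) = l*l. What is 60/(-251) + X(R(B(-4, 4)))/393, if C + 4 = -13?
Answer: 17454052/98643 ≈ 176.94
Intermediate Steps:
C = -17 (C = -4 - 13 = -17)
B(k, l) = l²
R(r) = -r²
X(p) = p² - 16*p (X(p) = (p² - 17*p) + p = p² - 16*p)
60/(-251) + X(R(B(-4, 4)))/393 = 60/(-251) + ((-(4²)²)*(-16 - (4²)²))/393 = 60*(-1/251) + ((-1*16²)*(-16 - 1*16²))*(1/393) = -60/251 + ((-1*256)*(-16 - 1*256))*(1/393) = -60/251 - 256*(-16 - 256)*(1/393) = -60/251 - 256*(-272)*(1/393) = -60/251 + 69632*(1/393) = -60/251 + 69632/393 = 17454052/98643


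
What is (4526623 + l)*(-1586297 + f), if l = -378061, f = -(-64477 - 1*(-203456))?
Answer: -7157414453112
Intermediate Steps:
f = -138979 (f = -(-64477 + 203456) = -1*138979 = -138979)
(4526623 + l)*(-1586297 + f) = (4526623 - 378061)*(-1586297 - 138979) = 4148562*(-1725276) = -7157414453112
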